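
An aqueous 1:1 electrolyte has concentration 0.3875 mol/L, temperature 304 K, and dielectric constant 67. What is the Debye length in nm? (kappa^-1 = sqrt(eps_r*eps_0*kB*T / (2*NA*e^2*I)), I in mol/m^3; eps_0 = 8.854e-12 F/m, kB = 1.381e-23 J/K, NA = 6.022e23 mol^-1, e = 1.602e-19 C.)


Ionic strength I = 0.3875 * 1^2 * 1000 = 387.5 mol/m^3
kappa^-1 = sqrt(67 * 8.854e-12 * 1.381e-23 * 304 / (2 * 6.022e23 * (1.602e-19)^2 * 387.5))
kappa^-1 = 0.456 nm

0.456


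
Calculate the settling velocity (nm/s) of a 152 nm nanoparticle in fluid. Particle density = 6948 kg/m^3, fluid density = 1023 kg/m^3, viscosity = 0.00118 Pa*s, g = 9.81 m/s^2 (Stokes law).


Radius R = 152/2 nm = 7.6e-08 m
Density difference = 6948 - 1023 = 5925 kg/m^3
v = 2 * R^2 * (rho_p - rho_f) * g / (9 * eta)
v = 2 * (7.6e-08)^2 * 5925 * 9.81 / (9 * 0.00118)
v = 6.32252e-08 m/s = 63.2252 nm/s

63.2252


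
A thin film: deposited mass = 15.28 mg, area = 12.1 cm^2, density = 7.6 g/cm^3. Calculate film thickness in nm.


Convert: m = 15.28 mg = 1.5280e-05 kg, A = 12.1 cm^2 = 1.2100e-03 m^2, rho = 7.6 g/cm^3 = 7600 kg/m^3
t = m / (A * rho)
t = 1.5280e-05 / (1.2100e-03 * 7600)
t = 1.6616e-06 m = 1661.6 nm

1661.6


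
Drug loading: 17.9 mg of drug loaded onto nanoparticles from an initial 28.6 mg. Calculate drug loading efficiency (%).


Drug loading efficiency = (drug loaded / drug initial) * 100
DLE = 17.9 / 28.6 * 100
DLE = 0.6259 * 100
DLE = 62.59%

62.59


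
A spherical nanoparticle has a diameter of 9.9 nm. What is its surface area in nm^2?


Radius r = 9.9/2 = 4.95 nm
Surface area SA = 4 * pi * r^2
SA = 4 * pi * (4.95)^2
SA = 307.91 nm^2

307.91


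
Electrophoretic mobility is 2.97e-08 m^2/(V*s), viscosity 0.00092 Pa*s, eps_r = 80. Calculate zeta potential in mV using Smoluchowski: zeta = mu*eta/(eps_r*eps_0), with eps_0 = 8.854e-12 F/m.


Smoluchowski equation: zeta = mu * eta / (eps_r * eps_0)
zeta = 2.97e-08 * 0.00092 / (80 * 8.854e-12)
zeta = 0.038576 V = 38.58 mV

38.58


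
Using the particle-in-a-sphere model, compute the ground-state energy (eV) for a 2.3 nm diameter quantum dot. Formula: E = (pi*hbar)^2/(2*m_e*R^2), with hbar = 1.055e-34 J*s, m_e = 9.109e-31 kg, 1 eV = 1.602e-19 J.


Radius R = 2.3/2 = 1.15 nm = 1.15e-09 m
E = (pi * 1.055e-34)^2 / (2 * 9.109e-31 * (1.15e-09)^2)
E(J) = 4.55941e-20
E = E(J) / 1.602e-19 = 0.2846 eV

0.2846


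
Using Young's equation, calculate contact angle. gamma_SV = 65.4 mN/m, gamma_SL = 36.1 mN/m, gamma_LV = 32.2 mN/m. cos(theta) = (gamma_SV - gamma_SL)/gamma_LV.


cos(theta) = (gamma_SV - gamma_SL) / gamma_LV
cos(theta) = (65.4 - 36.1) / 32.2
cos(theta) = 0.909938
theta = arccos(0.909938) = 24.5 degrees

24.5


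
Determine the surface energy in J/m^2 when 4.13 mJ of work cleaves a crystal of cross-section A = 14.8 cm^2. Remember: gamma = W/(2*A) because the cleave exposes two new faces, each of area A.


Convert: A = 14.8 cm^2 = 0.00148 m^2, W = 4.13 mJ = 0.00413 J
Cleaving exposes two faces of area A, so total new surface = 2*A and gamma = W / (2*A)
gamma = 0.00413 / (2 * 0.00148)
gamma = 1.395 J/m^2

1.395


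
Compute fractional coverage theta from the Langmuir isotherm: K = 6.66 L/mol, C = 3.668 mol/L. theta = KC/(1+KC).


Langmuir isotherm: theta = K*C / (1 + K*C)
K*C = 6.66 * 3.668 = 24.42888
theta = 24.42888 / (1 + 24.42888) = 24.42888 / 25.42888
theta = 0.9607

0.9607


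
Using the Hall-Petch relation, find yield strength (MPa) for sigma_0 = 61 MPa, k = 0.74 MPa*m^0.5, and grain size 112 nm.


d = 112 nm = 1.12e-07 m
sqrt(d) = 0.000334664
Hall-Petch contribution = k / sqrt(d) = 0.74 / 0.000334664 = 2211.2 MPa
sigma = sigma_0 + k/sqrt(d) = 61 + 2211.2 = 2272.2 MPa

2272.2


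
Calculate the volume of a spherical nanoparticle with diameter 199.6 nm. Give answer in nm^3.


Radius r = 199.6/2 = 99.8 nm
Volume V = (4/3) * pi * r^3
V = (4/3) * pi * (99.8)^3
V = 4163707.7 nm^3

4163707.7


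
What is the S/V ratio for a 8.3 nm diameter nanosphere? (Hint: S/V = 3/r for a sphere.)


Radius r = 8.3/2 = 4.15 nm
S/V = 3 / r = 3 / 4.15
S/V = 0.7229 nm^-1

0.7229


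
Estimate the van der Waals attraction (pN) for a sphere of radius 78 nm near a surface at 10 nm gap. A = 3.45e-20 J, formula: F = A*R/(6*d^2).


Convert to SI: R = 78 nm = 7.8e-08 m, d = 10 nm = 1e-08 m
F = A * R / (6 * d^2)
F = 3.45e-20 * 7.8e-08 / (6 * (1e-08)^2)
F = 4.485e-12 N = 4.485 pN

4.485


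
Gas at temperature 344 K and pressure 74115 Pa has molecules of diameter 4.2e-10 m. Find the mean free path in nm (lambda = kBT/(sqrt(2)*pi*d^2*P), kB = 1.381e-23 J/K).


Mean free path: lambda = kB*T / (sqrt(2) * pi * d^2 * P)
lambda = 1.381e-23 * 344 / (sqrt(2) * pi * (4.2e-10)^2 * 74115)
lambda = 8.17867e-08 m
lambda = 81.79 nm

81.79


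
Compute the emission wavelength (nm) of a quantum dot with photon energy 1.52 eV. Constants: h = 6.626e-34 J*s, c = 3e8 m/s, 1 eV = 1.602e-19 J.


Convert energy: E = 1.52 eV = 1.52 * 1.602e-19 = 2.43504e-19 J
lambda = h*c / E = 6.626e-34 * 3e8 / 2.43504e-19
lambda = 8.16332e-07 m = 816.3 nm

816.3


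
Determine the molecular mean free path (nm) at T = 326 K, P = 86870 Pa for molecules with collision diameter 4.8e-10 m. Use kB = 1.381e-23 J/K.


Mean free path: lambda = kB*T / (sqrt(2) * pi * d^2 * P)
lambda = 1.381e-23 * 326 / (sqrt(2) * pi * (4.8e-10)^2 * 86870)
lambda = 5.06284e-08 m
lambda = 50.63 nm

50.63


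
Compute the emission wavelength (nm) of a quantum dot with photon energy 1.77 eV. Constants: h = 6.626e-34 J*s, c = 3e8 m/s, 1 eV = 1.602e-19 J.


Convert energy: E = 1.77 eV = 1.77 * 1.602e-19 = 2.83554e-19 J
lambda = h*c / E = 6.626e-34 * 3e8 / 2.83554e-19
lambda = 7.0103e-07 m = 701.0 nm

701.0


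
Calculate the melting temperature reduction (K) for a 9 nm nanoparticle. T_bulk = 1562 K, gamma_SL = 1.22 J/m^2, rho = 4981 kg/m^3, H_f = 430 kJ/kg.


Radius R = 9/2 = 4.5 nm = 4.5e-09 m
Convert H_f = 430 kJ/kg = 430000 J/kg
dT = 2 * gamma_SL * T_bulk / (rho * H_f * R)
dT = 2 * 1.22 * 1562 / (4981 * 430000 * 4.5e-09)
dT = 395.4 K

395.4


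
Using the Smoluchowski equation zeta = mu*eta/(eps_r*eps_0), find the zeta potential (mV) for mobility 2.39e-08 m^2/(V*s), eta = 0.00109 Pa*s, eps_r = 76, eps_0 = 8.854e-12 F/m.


Smoluchowski equation: zeta = mu * eta / (eps_r * eps_0)
zeta = 2.39e-08 * 0.00109 / (76 * 8.854e-12)
zeta = 0.038714 V = 38.71 mV

38.71


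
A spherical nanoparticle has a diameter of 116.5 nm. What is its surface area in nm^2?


Radius r = 116.5/2 = 58.25 nm
Surface area SA = 4 * pi * r^2
SA = 4 * pi * (58.25)^2
SA = 42638.48 nm^2

42638.48


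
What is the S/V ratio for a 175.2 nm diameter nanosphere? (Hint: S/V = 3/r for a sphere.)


Radius r = 175.2/2 = 87.6 nm
S/V = 3 / r = 3 / 87.6
S/V = 0.0342 nm^-1

0.0342


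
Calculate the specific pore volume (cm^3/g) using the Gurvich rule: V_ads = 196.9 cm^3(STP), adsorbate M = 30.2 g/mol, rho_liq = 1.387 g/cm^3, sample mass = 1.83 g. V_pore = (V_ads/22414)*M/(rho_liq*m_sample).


Moles adsorbed n = V_ads / 22414 = 196.9 / 22414 = 8.784688e-03 mol
Liquid volume V_liq = n * M / rho_liq = 8.784688e-03 * 30.2 / 1.387 = 0.19127 cm^3
Specific pore volume V_pore = V_liq / m_sample = 0.19127 / 1.83
V_pore = 0.1045 cm^3/g

0.1045


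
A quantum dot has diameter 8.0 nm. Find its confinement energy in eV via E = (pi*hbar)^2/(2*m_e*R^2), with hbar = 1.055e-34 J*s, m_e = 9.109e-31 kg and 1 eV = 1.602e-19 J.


Radius R = 8.0/2 = 4 nm = 4e-09 m
E = (pi * 1.055e-34)^2 / (2 * 9.109e-31 * (4e-09)^2)
E(J) = 3.76863e-21
E = E(J) / 1.602e-19 = 0.0235 eV

0.0235


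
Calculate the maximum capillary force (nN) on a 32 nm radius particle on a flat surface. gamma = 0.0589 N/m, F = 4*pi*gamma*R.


Convert radius: R = 32 nm = 3.2e-08 m
F = 4 * pi * gamma * R
F = 4 * pi * 0.0589 * 3.2e-08
F = 2.36851e-08 N = 23.6851 nN

23.6851


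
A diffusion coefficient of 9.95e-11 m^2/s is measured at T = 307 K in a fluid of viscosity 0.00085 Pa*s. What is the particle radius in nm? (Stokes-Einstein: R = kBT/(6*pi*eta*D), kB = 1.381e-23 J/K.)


Stokes-Einstein: R = kB*T / (6*pi*eta*D)
R = 1.381e-23 * 307 / (6 * pi * 0.00085 * 9.95e-11)
R = 2.65943e-09 m = 2.66 nm

2.66


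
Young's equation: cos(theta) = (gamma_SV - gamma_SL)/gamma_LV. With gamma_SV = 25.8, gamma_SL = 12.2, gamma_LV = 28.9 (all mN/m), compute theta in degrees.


cos(theta) = (gamma_SV - gamma_SL) / gamma_LV
cos(theta) = (25.8 - 12.2) / 28.9
cos(theta) = 0.470588
theta = arccos(0.470588) = 61.93 degrees

61.93


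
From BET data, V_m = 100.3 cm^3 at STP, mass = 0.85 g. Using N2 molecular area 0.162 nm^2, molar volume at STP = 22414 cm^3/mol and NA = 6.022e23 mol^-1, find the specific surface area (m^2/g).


Number of moles in monolayer = V_m / 22414 = 100.3 / 22414 = 0.00447488
Number of molecules = moles * NA = 0.00447488 * 6.022e23
SA = molecules * sigma / mass
SA = (100.3 / 22414) * 6.022e23 * 0.162e-18 / 0.85
SA = 513.6 m^2/g

513.6


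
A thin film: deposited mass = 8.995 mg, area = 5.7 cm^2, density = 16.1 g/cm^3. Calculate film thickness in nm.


Convert: m = 8.995 mg = 8.9950e-06 kg, A = 5.7 cm^2 = 5.7000e-04 m^2, rho = 16.1 g/cm^3 = 16100 kg/m^3
t = m / (A * rho)
t = 8.9950e-06 / (5.7000e-04 * 16100)
t = 9.8017e-07 m = 980.2 nm

980.2


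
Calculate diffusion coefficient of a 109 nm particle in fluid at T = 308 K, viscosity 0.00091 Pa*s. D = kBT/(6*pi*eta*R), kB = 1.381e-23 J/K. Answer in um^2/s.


Radius R = 109/2 = 54.5 nm = 5.45e-08 m
D = kB*T / (6*pi*eta*R)
D = 1.381e-23 * 308 / (6 * pi * 0.00091 * 5.45e-08)
D = 4.54994e-12 m^2/s = 4.55 um^2/s

4.55


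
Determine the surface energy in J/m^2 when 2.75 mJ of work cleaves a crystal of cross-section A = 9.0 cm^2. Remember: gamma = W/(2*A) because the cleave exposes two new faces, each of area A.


Convert: A = 9.0 cm^2 = 0.0009 m^2, W = 2.75 mJ = 0.00275 J
Cleaving exposes two faces of area A, so total new surface = 2*A and gamma = W / (2*A)
gamma = 0.00275 / (2 * 0.0009)
gamma = 1.528 J/m^2

1.528


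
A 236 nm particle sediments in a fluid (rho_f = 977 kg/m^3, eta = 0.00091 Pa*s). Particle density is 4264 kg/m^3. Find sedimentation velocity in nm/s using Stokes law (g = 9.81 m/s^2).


Radius R = 236/2 nm = 1.18e-07 m
Density difference = 4264 - 977 = 3287 kg/m^3
v = 2 * R^2 * (rho_p - rho_f) * g / (9 * eta)
v = 2 * (1.18e-07)^2 * 3287 * 9.81 / (9 * 0.00091)
v = 1.09642e-07 m/s = 109.6425 nm/s

109.6425


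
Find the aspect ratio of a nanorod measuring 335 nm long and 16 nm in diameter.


Aspect ratio AR = length / diameter
AR = 335 / 16
AR = 20.94

20.94


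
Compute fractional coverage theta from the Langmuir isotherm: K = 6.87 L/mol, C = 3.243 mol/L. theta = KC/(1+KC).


Langmuir isotherm: theta = K*C / (1 + K*C)
K*C = 6.87 * 3.243 = 22.27941
theta = 22.27941 / (1 + 22.27941) = 22.27941 / 23.27941
theta = 0.957

0.957


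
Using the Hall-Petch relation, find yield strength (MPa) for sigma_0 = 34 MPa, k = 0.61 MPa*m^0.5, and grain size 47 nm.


d = 47 nm = 4.7e-08 m
sqrt(d) = 0.0002167948
Hall-Petch contribution = k / sqrt(d) = 0.61 / 0.0002167948 = 2813.7 MPa
sigma = sigma_0 + k/sqrt(d) = 34 + 2813.7 = 2847.7 MPa

2847.7


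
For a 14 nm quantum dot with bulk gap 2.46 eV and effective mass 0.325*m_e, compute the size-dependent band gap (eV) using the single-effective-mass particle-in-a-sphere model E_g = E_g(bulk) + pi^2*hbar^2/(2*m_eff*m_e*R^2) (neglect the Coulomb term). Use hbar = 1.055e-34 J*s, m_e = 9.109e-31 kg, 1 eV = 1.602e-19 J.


Radius R = 14/2 nm = 7e-09 m
Confinement energy dE = pi^2 * hbar^2 / (2 * m_eff * m_e * R^2)
dE = pi^2 * (1.055e-34)^2 / (2 * 0.325 * 9.109e-31 * (7e-09)^2) J, divided by 1.602e-19 J/eV
dE = 0.0236 eV
Total band gap = E_g(bulk) + dE = 2.46 + 0.0236 = 2.4836 eV

2.4836


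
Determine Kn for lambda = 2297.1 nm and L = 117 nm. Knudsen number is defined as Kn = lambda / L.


Knudsen number Kn = lambda / L
Kn = 2297.1 / 117
Kn = 19.6333

19.6333


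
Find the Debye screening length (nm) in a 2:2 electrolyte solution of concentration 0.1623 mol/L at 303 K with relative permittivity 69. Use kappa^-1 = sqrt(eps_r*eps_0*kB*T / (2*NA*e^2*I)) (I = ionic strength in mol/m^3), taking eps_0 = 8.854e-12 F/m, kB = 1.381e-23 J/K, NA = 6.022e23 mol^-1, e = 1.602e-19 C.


Ionic strength I = 0.1623 * 2^2 * 1000 = 649.2 mol/m^3
kappa^-1 = sqrt(69 * 8.854e-12 * 1.381e-23 * 303 / (2 * 6.022e23 * (1.602e-19)^2 * 649.2))
kappa^-1 = 0.357 nm

0.357


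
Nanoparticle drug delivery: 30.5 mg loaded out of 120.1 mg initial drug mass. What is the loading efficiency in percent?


Drug loading efficiency = (drug loaded / drug initial) * 100
DLE = 30.5 / 120.1 * 100
DLE = 0.254 * 100
DLE = 25.4%

25.4


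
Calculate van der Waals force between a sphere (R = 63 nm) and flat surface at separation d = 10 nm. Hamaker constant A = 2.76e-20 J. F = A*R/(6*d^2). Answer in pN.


Convert to SI: R = 63 nm = 6.3e-08 m, d = 10 nm = 1e-08 m
F = A * R / (6 * d^2)
F = 2.76e-20 * 6.3e-08 / (6 * (1e-08)^2)
F = 2.898e-12 N = 2.898 pN

2.898


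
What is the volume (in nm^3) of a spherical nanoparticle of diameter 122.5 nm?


Radius r = 122.5/2 = 61.25 nm
Volume V = (4/3) * pi * r^3
V = (4/3) * pi * (61.25)^3
V = 962513.63 nm^3

962513.63


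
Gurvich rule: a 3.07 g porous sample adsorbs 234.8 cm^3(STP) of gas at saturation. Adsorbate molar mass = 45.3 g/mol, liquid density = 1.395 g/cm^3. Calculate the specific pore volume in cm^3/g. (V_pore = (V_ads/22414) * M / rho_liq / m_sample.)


Moles adsorbed n = V_ads / 22414 = 234.8 / 22414 = 1.047560e-02 mol
Liquid volume V_liq = n * M / rho_liq = 1.047560e-02 * 45.3 / 1.395 = 0.34018 cm^3
Specific pore volume V_pore = V_liq / m_sample = 0.34018 / 3.07
V_pore = 0.1108 cm^3/g

0.1108


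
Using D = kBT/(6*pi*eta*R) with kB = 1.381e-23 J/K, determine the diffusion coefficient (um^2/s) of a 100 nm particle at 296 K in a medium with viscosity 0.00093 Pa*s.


Radius R = 100/2 = 50 nm = 5e-08 m
D = kB*T / (6*pi*eta*R)
D = 1.381e-23 * 296 / (6 * pi * 0.00093 * 5e-08)
D = 4.66371e-12 m^2/s = 4.664 um^2/s

4.664


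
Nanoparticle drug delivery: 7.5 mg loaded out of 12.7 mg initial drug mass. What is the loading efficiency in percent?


Drug loading efficiency = (drug loaded / drug initial) * 100
DLE = 7.5 / 12.7 * 100
DLE = 0.5906 * 100
DLE = 59.06%

59.06


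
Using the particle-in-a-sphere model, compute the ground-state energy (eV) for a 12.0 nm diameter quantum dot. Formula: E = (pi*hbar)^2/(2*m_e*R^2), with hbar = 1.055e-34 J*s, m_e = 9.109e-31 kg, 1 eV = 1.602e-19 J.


Radius R = 12.0/2 = 6 nm = 6e-09 m
E = (pi * 1.055e-34)^2 / (2 * 9.109e-31 * (6e-09)^2)
E(J) = 1.67495e-21
E = E(J) / 1.602e-19 = 0.0105 eV

0.0105


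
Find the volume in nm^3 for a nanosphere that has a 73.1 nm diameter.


Radius r = 73.1/2 = 36.55 nm
Volume V = (4/3) * pi * r^3
V = (4/3) * pi * (36.55)^3
V = 204527.05 nm^3

204527.05


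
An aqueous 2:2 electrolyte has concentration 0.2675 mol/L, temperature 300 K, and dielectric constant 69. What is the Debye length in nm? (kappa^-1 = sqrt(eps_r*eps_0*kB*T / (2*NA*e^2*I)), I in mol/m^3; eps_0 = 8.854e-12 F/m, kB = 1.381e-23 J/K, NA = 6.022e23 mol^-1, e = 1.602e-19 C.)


Ionic strength I = 0.2675 * 2^2 * 1000 = 1070 mol/m^3
kappa^-1 = sqrt(69 * 8.854e-12 * 1.381e-23 * 300 / (2 * 6.022e23 * (1.602e-19)^2 * 1070))
kappa^-1 = 0.277 nm

0.277


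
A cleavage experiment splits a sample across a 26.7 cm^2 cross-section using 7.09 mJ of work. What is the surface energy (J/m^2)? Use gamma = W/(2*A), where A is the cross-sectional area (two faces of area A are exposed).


Convert: A = 26.7 cm^2 = 0.00267 m^2, W = 7.09 mJ = 0.00709 J
Cleaving exposes two faces of area A, so total new surface = 2*A and gamma = W / (2*A)
gamma = 0.00709 / (2 * 0.00267)
gamma = 1.328 J/m^2

1.328


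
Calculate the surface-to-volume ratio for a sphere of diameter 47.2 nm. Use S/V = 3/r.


Radius r = 47.2/2 = 23.6 nm
S/V = 3 / r = 3 / 23.6
S/V = 0.1271 nm^-1

0.1271


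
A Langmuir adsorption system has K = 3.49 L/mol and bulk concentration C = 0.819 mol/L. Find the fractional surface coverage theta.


Langmuir isotherm: theta = K*C / (1 + K*C)
K*C = 3.49 * 0.819 = 2.85831
theta = 2.85831 / (1 + 2.85831) = 2.85831 / 3.85831
theta = 0.7408

0.7408


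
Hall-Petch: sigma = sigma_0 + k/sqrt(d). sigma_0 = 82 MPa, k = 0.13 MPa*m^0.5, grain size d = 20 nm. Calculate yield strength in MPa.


d = 20 nm = 2e-08 m
sqrt(d) = 0.0001414214
Hall-Petch contribution = k / sqrt(d) = 0.13 / 0.0001414214 = 919.2 MPa
sigma = sigma_0 + k/sqrt(d) = 82 + 919.2 = 1001.2 MPa

1001.2


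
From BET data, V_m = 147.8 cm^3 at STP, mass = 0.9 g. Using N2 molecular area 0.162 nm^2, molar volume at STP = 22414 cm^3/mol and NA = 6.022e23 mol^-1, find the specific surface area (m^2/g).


Number of moles in monolayer = V_m / 22414 = 147.8 / 22414 = 0.00659409
Number of molecules = moles * NA = 0.00659409 * 6.022e23
SA = molecules * sigma / mass
SA = (147.8 / 22414) * 6.022e23 * 0.162e-18 / 0.9
SA = 714.8 m^2/g

714.8


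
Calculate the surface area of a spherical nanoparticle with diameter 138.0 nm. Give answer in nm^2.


Radius r = 138.0/2 = 69 nm
Surface area SA = 4 * pi * r^2
SA = 4 * pi * (69)^2
SA = 59828.49 nm^2

59828.49


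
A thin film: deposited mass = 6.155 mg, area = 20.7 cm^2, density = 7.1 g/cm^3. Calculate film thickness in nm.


Convert: m = 6.155 mg = 6.1550e-06 kg, A = 20.7 cm^2 = 2.0700e-03 m^2, rho = 7.1 g/cm^3 = 7100 kg/m^3
t = m / (A * rho)
t = 6.1550e-06 / (2.0700e-03 * 7100)
t = 4.1879e-07 m = 418.8 nm

418.8


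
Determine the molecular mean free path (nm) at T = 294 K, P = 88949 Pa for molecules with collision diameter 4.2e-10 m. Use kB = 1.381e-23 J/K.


Mean free path: lambda = kB*T / (sqrt(2) * pi * d^2 * P)
lambda = 1.381e-23 * 294 / (sqrt(2) * pi * (4.2e-10)^2 * 88949)
lambda = 5.8242e-08 m
lambda = 58.24 nm

58.24


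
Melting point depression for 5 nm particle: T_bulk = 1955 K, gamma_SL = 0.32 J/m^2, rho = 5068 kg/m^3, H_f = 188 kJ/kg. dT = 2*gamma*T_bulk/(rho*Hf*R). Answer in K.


Radius R = 5/2 = 2.5 nm = 2.5e-09 m
Convert H_f = 188 kJ/kg = 188000 J/kg
dT = 2 * gamma_SL * T_bulk / (rho * H_f * R)
dT = 2 * 0.32 * 1955 / (5068 * 188000 * 2.5e-09)
dT = 525.3 K

525.3


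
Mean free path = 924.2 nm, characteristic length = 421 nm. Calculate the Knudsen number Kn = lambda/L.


Knudsen number Kn = lambda / L
Kn = 924.2 / 421
Kn = 2.1952

2.1952


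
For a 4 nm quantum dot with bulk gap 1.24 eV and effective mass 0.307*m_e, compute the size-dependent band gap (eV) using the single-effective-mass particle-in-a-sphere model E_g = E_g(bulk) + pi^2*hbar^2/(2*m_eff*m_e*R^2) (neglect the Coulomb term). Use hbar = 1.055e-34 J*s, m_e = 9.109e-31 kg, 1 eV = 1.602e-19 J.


Radius R = 4/2 nm = 2e-09 m
Confinement energy dE = pi^2 * hbar^2 / (2 * m_eff * m_e * R^2)
dE = pi^2 * (1.055e-34)^2 / (2 * 0.307 * 9.109e-31 * (2e-09)^2) J, divided by 1.602e-19 J/eV
dE = 0.3065 eV
Total band gap = E_g(bulk) + dE = 1.24 + 0.3065 = 1.5465 eV

1.5465


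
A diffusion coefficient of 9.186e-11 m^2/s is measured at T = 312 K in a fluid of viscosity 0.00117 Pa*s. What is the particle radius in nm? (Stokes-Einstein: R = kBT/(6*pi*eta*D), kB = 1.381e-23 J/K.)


Stokes-Einstein: R = kB*T / (6*pi*eta*D)
R = 1.381e-23 * 312 / (6 * pi * 0.00117 * 9.186e-11)
R = 2.12684e-09 m = 2.13 nm

2.13


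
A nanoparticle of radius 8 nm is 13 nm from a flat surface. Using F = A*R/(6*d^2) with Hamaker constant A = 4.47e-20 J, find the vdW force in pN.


Convert to SI: R = 8 nm = 8e-09 m, d = 13 nm = 1.3e-08 m
F = A * R / (6 * d^2)
F = 4.47e-20 * 8e-09 / (6 * (1.3e-08)^2)
F = 3.52663e-13 N = 0.353 pN

0.353


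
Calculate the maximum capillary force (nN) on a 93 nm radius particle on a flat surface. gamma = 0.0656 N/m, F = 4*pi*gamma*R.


Convert radius: R = 93 nm = 9.3e-08 m
F = 4 * pi * gamma * R
F = 4 * pi * 0.0656 * 9.3e-08
F = 7.66649e-08 N = 76.6649 nN

76.6649


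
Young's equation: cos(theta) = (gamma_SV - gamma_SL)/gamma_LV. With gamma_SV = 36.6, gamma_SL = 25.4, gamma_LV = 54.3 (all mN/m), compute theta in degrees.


cos(theta) = (gamma_SV - gamma_SL) / gamma_LV
cos(theta) = (36.6 - 25.4) / 54.3
cos(theta) = 0.206262
theta = arccos(0.206262) = 78.1 degrees

78.1


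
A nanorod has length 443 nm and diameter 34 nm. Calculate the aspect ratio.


Aspect ratio AR = length / diameter
AR = 443 / 34
AR = 13.03

13.03


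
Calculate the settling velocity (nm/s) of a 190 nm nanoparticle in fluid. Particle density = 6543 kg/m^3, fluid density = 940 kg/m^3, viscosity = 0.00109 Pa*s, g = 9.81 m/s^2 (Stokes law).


Radius R = 190/2 nm = 9.5e-08 m
Density difference = 6543 - 940 = 5603 kg/m^3
v = 2 * R^2 * (rho_p - rho_f) * g / (9 * eta)
v = 2 * (9.5e-08)^2 * 5603 * 9.81 / (9 * 0.00109)
v = 1.01134e-07 m/s = 101.1342 nm/s

101.1342


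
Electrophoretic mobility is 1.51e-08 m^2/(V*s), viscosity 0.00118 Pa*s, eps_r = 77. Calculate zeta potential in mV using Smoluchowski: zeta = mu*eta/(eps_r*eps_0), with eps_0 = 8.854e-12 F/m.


Smoluchowski equation: zeta = mu * eta / (eps_r * eps_0)
zeta = 1.51e-08 * 0.00118 / (77 * 8.854e-12)
zeta = 0.026135 V = 26.14 mV

26.14


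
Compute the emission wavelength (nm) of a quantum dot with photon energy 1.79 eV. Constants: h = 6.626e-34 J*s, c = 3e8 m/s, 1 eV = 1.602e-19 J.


Convert energy: E = 1.79 eV = 1.79 * 1.602e-19 = 2.86758e-19 J
lambda = h*c / E = 6.626e-34 * 3e8 / 2.86758e-19
lambda = 6.93198e-07 m = 693.2 nm

693.2


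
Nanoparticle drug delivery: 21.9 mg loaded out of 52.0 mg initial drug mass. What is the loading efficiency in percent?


Drug loading efficiency = (drug loaded / drug initial) * 100
DLE = 21.9 / 52.0 * 100
DLE = 0.4212 * 100
DLE = 42.12%

42.12


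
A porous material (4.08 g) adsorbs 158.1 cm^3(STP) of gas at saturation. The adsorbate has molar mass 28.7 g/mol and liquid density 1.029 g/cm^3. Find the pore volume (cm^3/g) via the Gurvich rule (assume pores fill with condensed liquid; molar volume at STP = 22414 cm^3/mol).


Moles adsorbed n = V_ads / 22414 = 158.1 / 22414 = 7.053627e-03 mol
Liquid volume V_liq = n * M / rho_liq = 7.053627e-03 * 28.7 / 1.029 = 0.19673 cm^3
Specific pore volume V_pore = V_liq / m_sample = 0.19673 / 4.08
V_pore = 0.0482 cm^3/g

0.0482


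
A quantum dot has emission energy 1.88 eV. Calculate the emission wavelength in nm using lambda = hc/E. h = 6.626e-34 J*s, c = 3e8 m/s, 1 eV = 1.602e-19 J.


Convert energy: E = 1.88 eV = 1.88 * 1.602e-19 = 3.01176e-19 J
lambda = h*c / E = 6.626e-34 * 3e8 / 3.01176e-19
lambda = 6.60013e-07 m = 660.0 nm

660.0


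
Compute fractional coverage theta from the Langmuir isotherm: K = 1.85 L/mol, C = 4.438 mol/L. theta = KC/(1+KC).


Langmuir isotherm: theta = K*C / (1 + K*C)
K*C = 1.85 * 4.438 = 8.2103
theta = 8.2103 / (1 + 8.2103) = 8.2103 / 9.2103
theta = 0.8914

0.8914


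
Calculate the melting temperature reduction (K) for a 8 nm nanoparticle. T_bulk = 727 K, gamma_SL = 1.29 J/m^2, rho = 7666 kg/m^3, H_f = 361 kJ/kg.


Radius R = 8/2 = 4 nm = 4e-09 m
Convert H_f = 361 kJ/kg = 361000 J/kg
dT = 2 * gamma_SL * T_bulk / (rho * H_f * R)
dT = 2 * 1.29 * 727 / (7666 * 361000 * 4e-09)
dT = 169.4 K

169.4


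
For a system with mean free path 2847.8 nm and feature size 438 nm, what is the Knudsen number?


Knudsen number Kn = lambda / L
Kn = 2847.8 / 438
Kn = 6.5018

6.5018


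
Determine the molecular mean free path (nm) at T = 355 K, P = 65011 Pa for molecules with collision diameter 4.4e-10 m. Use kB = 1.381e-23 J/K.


Mean free path: lambda = kB*T / (sqrt(2) * pi * d^2 * P)
lambda = 1.381e-23 * 355 / (sqrt(2) * pi * (4.4e-10)^2 * 65011)
lambda = 8.76728e-08 m
lambda = 87.67 nm

87.67


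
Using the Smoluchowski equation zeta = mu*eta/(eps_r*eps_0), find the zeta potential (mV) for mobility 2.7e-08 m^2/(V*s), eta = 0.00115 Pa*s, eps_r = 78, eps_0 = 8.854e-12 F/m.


Smoluchowski equation: zeta = mu * eta / (eps_r * eps_0)
zeta = 2.7e-08 * 0.00115 / (78 * 8.854e-12)
zeta = 0.04496 V = 44.96 mV

44.96


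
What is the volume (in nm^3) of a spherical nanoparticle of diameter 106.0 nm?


Radius r = 106.0/2 = 53 nm
Volume V = (4/3) * pi * r^3
V = (4/3) * pi * (53)^3
V = 623614.52 nm^3

623614.52


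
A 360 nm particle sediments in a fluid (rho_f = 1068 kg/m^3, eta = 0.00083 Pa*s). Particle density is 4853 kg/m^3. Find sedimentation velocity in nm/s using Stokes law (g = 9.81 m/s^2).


Radius R = 360/2 nm = 1.8e-07 m
Density difference = 4853 - 1068 = 3785 kg/m^3
v = 2 * R^2 * (rho_p - rho_f) * g / (9 * eta)
v = 2 * (1.8e-07)^2 * 3785 * 9.81 / (9 * 0.00083)
v = 3.22099e-07 m/s = 322.0989 nm/s

322.0989


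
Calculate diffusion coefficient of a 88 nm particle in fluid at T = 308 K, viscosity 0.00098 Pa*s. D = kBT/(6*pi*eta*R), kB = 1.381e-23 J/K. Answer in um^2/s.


Radius R = 88/2 = 44 nm = 4.4e-08 m
D = kB*T / (6*pi*eta*R)
D = 1.381e-23 * 308 / (6 * pi * 0.00098 * 4.4e-08)
D = 5.23317e-12 m^2/s = 5.233 um^2/s

5.233


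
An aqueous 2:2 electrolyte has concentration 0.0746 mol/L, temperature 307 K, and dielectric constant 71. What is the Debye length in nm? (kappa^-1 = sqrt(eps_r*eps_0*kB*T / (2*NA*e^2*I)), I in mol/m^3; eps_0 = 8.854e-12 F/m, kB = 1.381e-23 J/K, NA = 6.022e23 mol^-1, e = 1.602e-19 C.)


Ionic strength I = 0.0746 * 2^2 * 1000 = 298.4 mol/m^3
kappa^-1 = sqrt(71 * 8.854e-12 * 1.381e-23 * 307 / (2 * 6.022e23 * (1.602e-19)^2 * 298.4))
kappa^-1 = 0.538 nm

0.538


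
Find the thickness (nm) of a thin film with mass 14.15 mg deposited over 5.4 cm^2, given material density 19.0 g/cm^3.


Convert: m = 14.15 mg = 1.4150e-05 kg, A = 5.4 cm^2 = 5.4000e-04 m^2, rho = 19.0 g/cm^3 = 19000 kg/m^3
t = m / (A * rho)
t = 1.4150e-05 / (5.4000e-04 * 19000)
t = 1.3791e-06 m = 1379.1 nm

1379.1


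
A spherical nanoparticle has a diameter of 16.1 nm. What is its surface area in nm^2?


Radius r = 16.1/2 = 8.05 nm
Surface area SA = 4 * pi * r^2
SA = 4 * pi * (8.05)^2
SA = 814.33 nm^2

814.33


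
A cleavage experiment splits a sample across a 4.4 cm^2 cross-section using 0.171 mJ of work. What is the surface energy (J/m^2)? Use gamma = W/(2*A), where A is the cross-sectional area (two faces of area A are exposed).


Convert: A = 4.4 cm^2 = 0.00044 m^2, W = 0.171 mJ = 0.000171 J
Cleaving exposes two faces of area A, so total new surface = 2*A and gamma = W / (2*A)
gamma = 0.000171 / (2 * 0.00044)
gamma = 0.194 J/m^2

0.194


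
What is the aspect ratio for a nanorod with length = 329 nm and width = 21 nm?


Aspect ratio AR = length / diameter
AR = 329 / 21
AR = 15.67

15.67


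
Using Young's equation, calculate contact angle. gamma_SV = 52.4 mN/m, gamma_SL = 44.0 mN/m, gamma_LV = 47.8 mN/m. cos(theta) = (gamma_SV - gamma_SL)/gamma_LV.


cos(theta) = (gamma_SV - gamma_SL) / gamma_LV
cos(theta) = (52.4 - 44.0) / 47.8
cos(theta) = 0.175732
theta = arccos(0.175732) = 79.88 degrees

79.88


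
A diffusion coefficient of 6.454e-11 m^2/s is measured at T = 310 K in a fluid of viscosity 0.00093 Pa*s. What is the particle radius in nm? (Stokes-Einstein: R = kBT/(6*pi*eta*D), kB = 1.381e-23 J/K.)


Stokes-Einstein: R = kB*T / (6*pi*eta*D)
R = 1.381e-23 * 310 / (6 * pi * 0.00093 * 6.454e-11)
R = 3.78392e-09 m = 3.78 nm

3.78


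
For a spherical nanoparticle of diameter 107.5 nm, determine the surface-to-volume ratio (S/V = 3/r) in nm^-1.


Radius r = 107.5/2 = 53.75 nm
S/V = 3 / r = 3 / 53.75
S/V = 0.0558 nm^-1

0.0558


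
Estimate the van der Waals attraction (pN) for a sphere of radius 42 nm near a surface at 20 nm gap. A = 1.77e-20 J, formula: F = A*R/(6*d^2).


Convert to SI: R = 42 nm = 4.2e-08 m, d = 20 nm = 2e-08 m
F = A * R / (6 * d^2)
F = 1.77e-20 * 4.2e-08 / (6 * (2e-08)^2)
F = 3.0975e-13 N = 0.31 pN

0.31


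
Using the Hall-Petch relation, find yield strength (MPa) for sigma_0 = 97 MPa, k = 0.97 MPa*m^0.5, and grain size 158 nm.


d = 158 nm = 1.58e-07 m
sqrt(d) = 0.0003974921
Hall-Petch contribution = k / sqrt(d) = 0.97 / 0.0003974921 = 2440.3 MPa
sigma = sigma_0 + k/sqrt(d) = 97 + 2440.3 = 2537.3 MPa

2537.3


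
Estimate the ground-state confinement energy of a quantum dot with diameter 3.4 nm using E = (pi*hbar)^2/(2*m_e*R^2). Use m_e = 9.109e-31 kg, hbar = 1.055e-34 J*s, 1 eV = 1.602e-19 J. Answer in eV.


Radius R = 3.4/2 = 1.7 nm = 1.7e-09 m
E = (pi * 1.055e-34)^2 / (2 * 9.109e-31 * (1.7e-09)^2)
E(J) = 2.08644e-20
E = E(J) / 1.602e-19 = 0.1302 eV

0.1302


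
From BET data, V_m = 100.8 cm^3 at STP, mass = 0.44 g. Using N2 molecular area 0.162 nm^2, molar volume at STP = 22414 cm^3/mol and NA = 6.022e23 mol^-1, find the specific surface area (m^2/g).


Number of moles in monolayer = V_m / 22414 = 100.8 / 22414 = 0.00449719
Number of molecules = moles * NA = 0.00449719 * 6.022e23
SA = molecules * sigma / mass
SA = (100.8 / 22414) * 6.022e23 * 0.162e-18 / 0.44
SA = 997.1 m^2/g

997.1


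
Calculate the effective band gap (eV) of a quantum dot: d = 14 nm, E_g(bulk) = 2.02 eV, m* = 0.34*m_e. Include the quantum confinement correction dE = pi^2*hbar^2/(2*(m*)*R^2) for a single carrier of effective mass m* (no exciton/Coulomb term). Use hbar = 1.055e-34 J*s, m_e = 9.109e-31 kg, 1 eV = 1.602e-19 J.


Radius R = 14/2 nm = 7e-09 m
Confinement energy dE = pi^2 * hbar^2 / (2 * m_eff * m_e * R^2)
dE = pi^2 * (1.055e-34)^2 / (2 * 0.34 * 9.109e-31 * (7e-09)^2) J, divided by 1.602e-19 J/eV
dE = 0.0226 eV
Total band gap = E_g(bulk) + dE = 2.02 + 0.0226 = 2.0426 eV

2.0426


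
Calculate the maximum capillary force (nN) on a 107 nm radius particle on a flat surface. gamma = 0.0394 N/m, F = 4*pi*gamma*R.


Convert radius: R = 107 nm = 1.07e-07 m
F = 4 * pi * gamma * R
F = 4 * pi * 0.0394 * 1.07e-07
F = 5.29773e-08 N = 52.9773 nN

52.9773


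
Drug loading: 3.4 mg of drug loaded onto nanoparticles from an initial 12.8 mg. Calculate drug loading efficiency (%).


Drug loading efficiency = (drug loaded / drug initial) * 100
DLE = 3.4 / 12.8 * 100
DLE = 0.2656 * 100
DLE = 26.56%

26.56


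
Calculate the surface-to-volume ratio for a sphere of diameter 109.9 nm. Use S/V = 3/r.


Radius r = 109.9/2 = 54.95 nm
S/V = 3 / r = 3 / 54.95
S/V = 0.0546 nm^-1

0.0546


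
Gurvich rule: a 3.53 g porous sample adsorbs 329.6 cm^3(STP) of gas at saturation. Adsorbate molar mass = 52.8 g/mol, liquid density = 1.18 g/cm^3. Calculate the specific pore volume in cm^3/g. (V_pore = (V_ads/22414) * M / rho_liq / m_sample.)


Moles adsorbed n = V_ads / 22414 = 329.6 / 22414 = 1.470510e-02 mol
Liquid volume V_liq = n * M / rho_liq = 1.470510e-02 * 52.8 / 1.18 = 0.65799 cm^3
Specific pore volume V_pore = V_liq / m_sample = 0.65799 / 3.53
V_pore = 0.1864 cm^3/g

0.1864


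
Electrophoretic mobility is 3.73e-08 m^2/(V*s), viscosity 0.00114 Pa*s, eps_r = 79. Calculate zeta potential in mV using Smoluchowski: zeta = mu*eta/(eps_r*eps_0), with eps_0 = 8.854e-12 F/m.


Smoluchowski equation: zeta = mu * eta / (eps_r * eps_0)
zeta = 3.73e-08 * 0.00114 / (79 * 8.854e-12)
zeta = 0.060792 V = 60.79 mV

60.79


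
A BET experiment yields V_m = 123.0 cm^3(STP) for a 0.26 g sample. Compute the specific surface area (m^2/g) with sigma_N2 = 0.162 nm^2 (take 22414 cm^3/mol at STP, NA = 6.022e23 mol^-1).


Number of moles in monolayer = V_m / 22414 = 123.0 / 22414 = 0.00548764
Number of molecules = moles * NA = 0.00548764 * 6.022e23
SA = molecules * sigma / mass
SA = (123.0 / 22414) * 6.022e23 * 0.162e-18 / 0.26
SA = 2059.1 m^2/g

2059.1


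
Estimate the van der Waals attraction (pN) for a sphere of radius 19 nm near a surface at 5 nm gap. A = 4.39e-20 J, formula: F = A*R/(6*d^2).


Convert to SI: R = 19 nm = 1.9e-08 m, d = 5 nm = 5e-09 m
F = A * R / (6 * d^2)
F = 4.39e-20 * 1.9e-08 / (6 * (5e-09)^2)
F = 5.56067e-12 N = 5.561 pN

5.561


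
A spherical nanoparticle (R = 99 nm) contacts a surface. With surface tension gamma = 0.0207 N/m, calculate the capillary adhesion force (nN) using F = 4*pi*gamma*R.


Convert radius: R = 99 nm = 9.9e-08 m
F = 4 * pi * gamma * R
F = 4 * pi * 0.0207 * 9.9e-08
F = 2.57523e-08 N = 25.7523 nN

25.7523


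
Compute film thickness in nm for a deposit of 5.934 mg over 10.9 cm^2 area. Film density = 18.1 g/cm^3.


Convert: m = 5.934 mg = 5.9340e-06 kg, A = 10.9 cm^2 = 1.0900e-03 m^2, rho = 18.1 g/cm^3 = 18100 kg/m^3
t = m / (A * rho)
t = 5.9340e-06 / (1.0900e-03 * 18100)
t = 3.0078e-07 m = 300.8 nm

300.8


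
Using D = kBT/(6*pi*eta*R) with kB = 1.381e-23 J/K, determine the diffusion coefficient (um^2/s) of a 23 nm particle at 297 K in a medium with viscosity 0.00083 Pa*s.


Radius R = 23/2 = 11.5 nm = 1.15e-08 m
D = kB*T / (6*pi*eta*R)
D = 1.381e-23 * 297 / (6 * pi * 0.00083 * 1.15e-08)
D = 2.27968e-11 m^2/s = 22.797 um^2/s

22.797


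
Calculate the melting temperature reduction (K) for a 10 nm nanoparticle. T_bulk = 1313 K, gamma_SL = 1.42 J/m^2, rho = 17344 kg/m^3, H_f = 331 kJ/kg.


Radius R = 10/2 = 5 nm = 5e-09 m
Convert H_f = 331 kJ/kg = 331000 J/kg
dT = 2 * gamma_SL * T_bulk / (rho * H_f * R)
dT = 2 * 1.42 * 1313 / (17344 * 331000 * 5e-09)
dT = 129.9 K

129.9


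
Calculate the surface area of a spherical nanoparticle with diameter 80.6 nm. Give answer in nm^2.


Radius r = 80.6/2 = 40.3 nm
Surface area SA = 4 * pi * r^2
SA = 4 * pi * (40.3)^2
SA = 20408.92 nm^2

20408.92


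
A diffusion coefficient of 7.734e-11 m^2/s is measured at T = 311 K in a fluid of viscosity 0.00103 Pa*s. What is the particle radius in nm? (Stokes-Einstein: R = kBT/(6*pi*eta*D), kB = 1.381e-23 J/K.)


Stokes-Einstein: R = kB*T / (6*pi*eta*D)
R = 1.381e-23 * 311 / (6 * pi * 0.00103 * 7.734e-11)
R = 2.8603e-09 m = 2.86 nm

2.86


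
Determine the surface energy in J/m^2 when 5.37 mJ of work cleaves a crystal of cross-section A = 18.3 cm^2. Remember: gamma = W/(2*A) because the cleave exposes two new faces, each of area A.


Convert: A = 18.3 cm^2 = 0.00183 m^2, W = 5.37 mJ = 0.00537 J
Cleaving exposes two faces of area A, so total new surface = 2*A and gamma = W / (2*A)
gamma = 0.00537 / (2 * 0.00183)
gamma = 1.467 J/m^2

1.467


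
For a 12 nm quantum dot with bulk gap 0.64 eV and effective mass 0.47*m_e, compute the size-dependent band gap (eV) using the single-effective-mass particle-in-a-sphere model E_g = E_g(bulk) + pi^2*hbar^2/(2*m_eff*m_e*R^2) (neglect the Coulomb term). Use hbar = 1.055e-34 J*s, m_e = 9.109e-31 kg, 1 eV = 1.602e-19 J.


Radius R = 12/2 nm = 6e-09 m
Confinement energy dE = pi^2 * hbar^2 / (2 * m_eff * m_e * R^2)
dE = pi^2 * (1.055e-34)^2 / (2 * 0.47 * 9.109e-31 * (6e-09)^2) J, divided by 1.602e-19 J/eV
dE = 0.0222 eV
Total band gap = E_g(bulk) + dE = 0.64 + 0.0222 = 0.6622 eV

0.6622


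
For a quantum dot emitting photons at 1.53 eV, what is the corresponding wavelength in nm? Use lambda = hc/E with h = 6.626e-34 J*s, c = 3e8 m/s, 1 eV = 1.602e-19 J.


Convert energy: E = 1.53 eV = 1.53 * 1.602e-19 = 2.45106e-19 J
lambda = h*c / E = 6.626e-34 * 3e8 / 2.45106e-19
lambda = 8.10996e-07 m = 811.0 nm

811.0


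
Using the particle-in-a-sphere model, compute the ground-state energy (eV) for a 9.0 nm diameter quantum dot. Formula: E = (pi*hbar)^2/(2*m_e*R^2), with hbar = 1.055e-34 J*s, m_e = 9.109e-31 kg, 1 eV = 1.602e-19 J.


Radius R = 9.0/2 = 4.5 nm = 4.5e-09 m
E = (pi * 1.055e-34)^2 / (2 * 9.109e-31 * (4.5e-09)^2)
E(J) = 2.97769e-21
E = E(J) / 1.602e-19 = 0.0186 eV

0.0186


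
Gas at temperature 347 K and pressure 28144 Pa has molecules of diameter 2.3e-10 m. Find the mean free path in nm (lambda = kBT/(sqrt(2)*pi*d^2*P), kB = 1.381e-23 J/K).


Mean free path: lambda = kB*T / (sqrt(2) * pi * d^2 * P)
lambda = 1.381e-23 * 347 / (sqrt(2) * pi * (2.3e-10)^2 * 28144)
lambda = 7.24464e-07 m
lambda = 724.46 nm

724.46


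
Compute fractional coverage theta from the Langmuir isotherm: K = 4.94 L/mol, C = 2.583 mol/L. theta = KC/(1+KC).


Langmuir isotherm: theta = K*C / (1 + K*C)
K*C = 4.94 * 2.583 = 12.76002
theta = 12.76002 / (1 + 12.76002) = 12.76002 / 13.76002
theta = 0.9273

0.9273


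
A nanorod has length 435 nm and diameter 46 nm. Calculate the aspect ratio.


Aspect ratio AR = length / diameter
AR = 435 / 46
AR = 9.46

9.46


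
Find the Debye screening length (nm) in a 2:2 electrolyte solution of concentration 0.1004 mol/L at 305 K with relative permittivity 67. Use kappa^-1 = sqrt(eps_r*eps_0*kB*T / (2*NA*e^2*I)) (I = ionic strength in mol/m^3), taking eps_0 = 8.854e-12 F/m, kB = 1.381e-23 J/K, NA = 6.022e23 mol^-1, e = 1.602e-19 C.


Ionic strength I = 0.1004 * 2^2 * 1000 = 401.6 mol/m^3
kappa^-1 = sqrt(67 * 8.854e-12 * 1.381e-23 * 305 / (2 * 6.022e23 * (1.602e-19)^2 * 401.6))
kappa^-1 = 0.449 nm

0.449


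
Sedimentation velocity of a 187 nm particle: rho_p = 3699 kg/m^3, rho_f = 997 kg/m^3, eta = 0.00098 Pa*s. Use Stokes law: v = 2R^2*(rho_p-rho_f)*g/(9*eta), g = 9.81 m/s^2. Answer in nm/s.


Radius R = 187/2 nm = 9.35e-08 m
Density difference = 3699 - 997 = 2702 kg/m^3
v = 2 * R^2 * (rho_p - rho_f) * g / (9 * eta)
v = 2 * (9.35e-08)^2 * 2702 * 9.81 / (9 * 0.00098)
v = 5.25459e-08 m/s = 52.5459 nm/s

52.5459


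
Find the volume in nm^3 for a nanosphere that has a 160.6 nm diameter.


Radius r = 160.6/2 = 80.3 nm
Volume V = (4/3) * pi * r^3
V = (4/3) * pi * (80.3)^3
V = 2168878.61 nm^3

2168878.61


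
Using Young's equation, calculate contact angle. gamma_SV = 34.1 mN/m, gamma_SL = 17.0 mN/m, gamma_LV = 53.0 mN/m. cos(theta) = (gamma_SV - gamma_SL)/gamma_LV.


cos(theta) = (gamma_SV - gamma_SL) / gamma_LV
cos(theta) = (34.1 - 17.0) / 53.0
cos(theta) = 0.322642
theta = arccos(0.322642) = 71.18 degrees

71.18


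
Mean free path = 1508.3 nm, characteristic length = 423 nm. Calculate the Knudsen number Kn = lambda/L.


Knudsen number Kn = lambda / L
Kn = 1508.3 / 423
Kn = 3.5657

3.5657


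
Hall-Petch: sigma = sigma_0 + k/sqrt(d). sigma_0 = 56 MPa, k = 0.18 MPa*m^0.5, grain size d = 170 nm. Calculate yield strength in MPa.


d = 170 nm = 1.7e-07 m
sqrt(d) = 0.0004123106
Hall-Petch contribution = k / sqrt(d) = 0.18 / 0.0004123106 = 436.6 MPa
sigma = sigma_0 + k/sqrt(d) = 56 + 436.6 = 492.6 MPa

492.6


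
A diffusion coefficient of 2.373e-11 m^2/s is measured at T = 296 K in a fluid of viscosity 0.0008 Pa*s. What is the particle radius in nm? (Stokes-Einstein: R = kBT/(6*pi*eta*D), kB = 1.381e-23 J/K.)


Stokes-Einstein: R = kB*T / (6*pi*eta*D)
R = 1.381e-23 * 296 / (6 * pi * 0.0008 * 2.373e-11)
R = 1.14234e-08 m = 11.42 nm

11.42


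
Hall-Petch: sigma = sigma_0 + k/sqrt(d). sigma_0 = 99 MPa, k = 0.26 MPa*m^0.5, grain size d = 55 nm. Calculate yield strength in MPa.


d = 55 nm = 5.5e-08 m
sqrt(d) = 0.0002345208
Hall-Petch contribution = k / sqrt(d) = 0.26 / 0.0002345208 = 1108.6 MPa
sigma = sigma_0 + k/sqrt(d) = 99 + 1108.6 = 1207.6 MPa

1207.6


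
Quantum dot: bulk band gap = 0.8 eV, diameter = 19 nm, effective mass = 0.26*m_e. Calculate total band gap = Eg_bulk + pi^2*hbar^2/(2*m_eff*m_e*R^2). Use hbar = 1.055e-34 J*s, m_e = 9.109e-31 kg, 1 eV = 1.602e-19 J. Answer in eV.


Radius R = 19/2 nm = 9.5e-09 m
Confinement energy dE = pi^2 * hbar^2 / (2 * m_eff * m_e * R^2)
dE = pi^2 * (1.055e-34)^2 / (2 * 0.26 * 9.109e-31 * (9.5e-09)^2) J, divided by 1.602e-19 J/eV
dE = 0.016 eV
Total band gap = E_g(bulk) + dE = 0.8 + 0.016 = 0.816 eV

0.816


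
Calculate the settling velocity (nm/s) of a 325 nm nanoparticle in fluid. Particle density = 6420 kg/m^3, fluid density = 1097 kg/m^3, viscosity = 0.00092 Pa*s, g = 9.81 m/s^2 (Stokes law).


Radius R = 325/2 nm = 1.625e-07 m
Density difference = 6420 - 1097 = 5323 kg/m^3
v = 2 * R^2 * (rho_p - rho_f) * g / (9 * eta)
v = 2 * (1.625e-07)^2 * 5323 * 9.81 / (9 * 0.00092)
v = 3.33067e-07 m/s = 333.0672 nm/s

333.0672


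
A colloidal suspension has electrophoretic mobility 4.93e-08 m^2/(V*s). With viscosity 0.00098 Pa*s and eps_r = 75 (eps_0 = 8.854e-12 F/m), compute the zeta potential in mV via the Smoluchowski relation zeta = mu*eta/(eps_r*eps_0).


Smoluchowski equation: zeta = mu * eta / (eps_r * eps_0)
zeta = 4.93e-08 * 0.00098 / (75 * 8.854e-12)
zeta = 0.072757 V = 72.76 mV

72.76
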